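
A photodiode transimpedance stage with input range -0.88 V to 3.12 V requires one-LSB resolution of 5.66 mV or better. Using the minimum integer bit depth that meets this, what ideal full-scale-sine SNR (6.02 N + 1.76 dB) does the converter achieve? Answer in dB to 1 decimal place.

62.0 dB

The full-scale span is 3.12 − (-0.88) = 4 V.
Required number of levels: 4/5.66 mV = 706.71; smallest N with 2^N ≥ that is 10.
Ideal SNR at N = 10: 6.02·10 + 1.76 = 62.0 dB.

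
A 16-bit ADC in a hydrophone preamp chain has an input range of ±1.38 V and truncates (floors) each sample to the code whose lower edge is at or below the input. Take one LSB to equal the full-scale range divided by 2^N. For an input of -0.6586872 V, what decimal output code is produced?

17127

Range = 1.38 − (-1.38) = 2.76 V. LSB = 2.76 V / 2^16 ≈ 42.11 µV.
(V_in − V_min) × 2^16/range = (-0.6586872 − (-1.38)) × 65536/2.76 = 17127.520.
Floor → code = 17127.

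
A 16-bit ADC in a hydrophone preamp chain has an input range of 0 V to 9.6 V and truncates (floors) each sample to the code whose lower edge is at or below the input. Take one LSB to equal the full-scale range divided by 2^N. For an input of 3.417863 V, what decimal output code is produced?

Full-scale range = 9.6 V. LSB = 9.6 V / 2^16 ≈ 146.5 µV.
code = ⌊(V_in − V_min)/LSB⌋ = ⌊(V_in − V_min) × 2^16 / range⌋
     = ⌊(3.417863 − (0)) × 65536 / 9.6⌋ = ⌊3.417863 × 65536/9.6⌋
     = ⌊23332.611⌋ = 23332.

23332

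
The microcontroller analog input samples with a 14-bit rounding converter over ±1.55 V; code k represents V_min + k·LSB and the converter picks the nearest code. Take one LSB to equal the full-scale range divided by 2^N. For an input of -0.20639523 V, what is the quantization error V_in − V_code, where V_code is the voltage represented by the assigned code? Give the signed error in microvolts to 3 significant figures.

+31.8 µV

Full-scale range = 1.55 V − (-1.55 V) = 3.1 V. LSB = 3.1 V / 2^14 ≈ 189.2 µV.
(V_in − V_min)/LSB = (-0.20639523 − (-1.55)) × 16384/3.1 = 7101.1679 → nearest code k = 7101.
Reconstructed level: -1.55 + 7101 × 3.1/16384 V = -0.20642700195 V.
V_in − V_code = -0.20639523 − (-0.20642700195) = +31.8 µV.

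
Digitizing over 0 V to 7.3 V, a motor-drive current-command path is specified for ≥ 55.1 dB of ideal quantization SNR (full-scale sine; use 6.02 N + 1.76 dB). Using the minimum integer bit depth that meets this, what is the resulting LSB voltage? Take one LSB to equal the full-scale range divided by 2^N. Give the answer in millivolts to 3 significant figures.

14.3 mV

Span = 7.3 V.
Solving 6.02 N ≥ 55.1 − 1.76: N ≥ 8.860. Round up → N = 9.
LSB = 7.3 V / 2^9 = 14.3 mV.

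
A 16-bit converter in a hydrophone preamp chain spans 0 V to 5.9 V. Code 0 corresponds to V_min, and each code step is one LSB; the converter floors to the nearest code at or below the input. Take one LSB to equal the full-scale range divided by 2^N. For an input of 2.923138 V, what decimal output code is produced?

Full-scale range = 5.9 V. LSB = 5.9 V / 2^16 ≈ 90.03 µV.
V_in − V_min = 2.923138 − (0) = 2.923138 V.
Divide by LSB: 2.923138 × 65536/5.9 = 32469.6224.
Truncating gives code 32469.

32469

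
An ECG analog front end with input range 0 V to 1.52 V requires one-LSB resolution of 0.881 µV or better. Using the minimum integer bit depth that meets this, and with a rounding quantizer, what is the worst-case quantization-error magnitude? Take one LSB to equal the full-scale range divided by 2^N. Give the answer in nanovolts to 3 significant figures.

Range is 1.52 V.
Need 2^N ≥ 1.52 V / 0.881 µV = 1.725e6 → N_min = 21.
LSB = 1.52 V / 2^21 = 0.72479 µV.
Max error for round-to-nearest is LSB/2 = 362 nV.

362 nV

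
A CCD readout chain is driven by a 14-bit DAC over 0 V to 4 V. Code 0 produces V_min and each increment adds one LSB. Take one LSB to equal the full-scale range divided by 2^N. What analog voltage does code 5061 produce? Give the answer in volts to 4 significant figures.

1.236 V

V_FS = 4 V. LSB = 4 V / 2^14.
Output = V_min + (5061/16384) × range = 0 + 0.308899 × 4 V
      = 0 V + 1.23560 V = 1.23560 V.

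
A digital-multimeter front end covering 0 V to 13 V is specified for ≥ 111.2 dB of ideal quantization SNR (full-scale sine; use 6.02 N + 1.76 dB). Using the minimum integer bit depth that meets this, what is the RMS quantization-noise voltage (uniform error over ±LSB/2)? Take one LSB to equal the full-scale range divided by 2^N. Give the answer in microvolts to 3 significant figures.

V_FS = 13 V.
Required N = ⌈(111.2 − 1.76)/6.02⌉ = ⌈18.179⌉ = 19.
One LSB is 13 V / 524288 = 24.796 µV.
RMS noise = LSB/√12 = 7.16 µV.

7.16 µV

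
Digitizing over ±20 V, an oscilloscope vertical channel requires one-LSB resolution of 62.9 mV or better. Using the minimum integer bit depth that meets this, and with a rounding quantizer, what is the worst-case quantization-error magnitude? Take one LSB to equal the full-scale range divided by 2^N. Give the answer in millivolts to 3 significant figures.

19.5 mV

Range = 20 − (-20) = 40 V.
40 V / 62.9 mV = 635.9. Since 2^9 = 512 and 2^10 = 1024, N = 10.
LSB = 40 V ÷ 2^10 = 40/1024 V = 39.063 mV.
Half an LSB is 19.5 mV.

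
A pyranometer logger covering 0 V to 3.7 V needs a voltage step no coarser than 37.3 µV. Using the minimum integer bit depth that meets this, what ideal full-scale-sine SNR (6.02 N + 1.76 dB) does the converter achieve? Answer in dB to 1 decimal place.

104.1 dB

Full-scale range = 3.7 V.
3.7 V / 37.3 µV = 99200. Since 2^16 = 65536 and 2^17 = 131072, N = 17.
6.02(17) + 1.76 = 104.10 dB.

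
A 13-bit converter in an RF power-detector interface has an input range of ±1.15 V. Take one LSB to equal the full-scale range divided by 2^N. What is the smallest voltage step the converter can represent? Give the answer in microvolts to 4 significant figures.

Span: 1.15 V − (-1.15 V) = 2.3 V.
Number of codes = 2^13 = 8192.
LSB = 2.3 V / 2^13 = 280.8 µV.

280.8 µV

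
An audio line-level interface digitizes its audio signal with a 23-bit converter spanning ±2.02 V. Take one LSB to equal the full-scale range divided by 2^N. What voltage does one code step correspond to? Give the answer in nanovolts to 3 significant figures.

482 nV

The full-scale span is 2.02 − (-2.02) = 4.04 V.
Number of codes = 2^23 = 8388608.
LSB = 4.04 V ÷ 2^23 = 4.04/8388608 V = 482 nV.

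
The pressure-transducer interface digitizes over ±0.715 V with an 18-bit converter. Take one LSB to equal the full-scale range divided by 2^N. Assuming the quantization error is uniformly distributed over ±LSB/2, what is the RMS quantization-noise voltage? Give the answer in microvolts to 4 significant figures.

The full-scale span is 0.715 − (-0.715) = 1.43 V.
One LSB is 1.43 V / 262144 = 5.45502 µV.
V_rms = LSB/√12 = 5.45502 µV / √12 = 1.575 µV.

1.575 µV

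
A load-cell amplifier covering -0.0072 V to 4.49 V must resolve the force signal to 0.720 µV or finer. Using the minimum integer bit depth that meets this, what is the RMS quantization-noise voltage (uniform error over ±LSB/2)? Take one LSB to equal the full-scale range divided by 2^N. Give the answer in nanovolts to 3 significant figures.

Range = 4.49 − (-0.0072) = 4.4972 V.
Need 2^N ≥ 4.4972 V / 0.720 µV = 6.246e6 → N_min = 23.
One LSB is 4.4972 V / 8388608 = 0.53611 µV.
V_rms = LSB/√12 = 155 nV.

155 nV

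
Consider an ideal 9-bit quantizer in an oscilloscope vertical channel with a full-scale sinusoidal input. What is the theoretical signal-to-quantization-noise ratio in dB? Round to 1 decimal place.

6.02(9) + 1.76 = 54.18 + 1.76 = 55.94 dB.

55.9 dB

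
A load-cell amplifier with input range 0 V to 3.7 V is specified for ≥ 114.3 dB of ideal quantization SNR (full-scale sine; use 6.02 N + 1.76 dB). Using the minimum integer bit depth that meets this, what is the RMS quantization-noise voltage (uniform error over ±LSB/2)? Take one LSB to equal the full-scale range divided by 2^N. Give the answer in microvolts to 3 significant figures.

2.04 µV

Span = 3.7 V.
Solving 6.02 N ≥ 114.3 − 1.76: N ≥ 18.694. Round up → N = 19.
Step size = 3.7/524288 V = 7.0572 µV.
V_rms = LSB/√12 = 2.04 µV.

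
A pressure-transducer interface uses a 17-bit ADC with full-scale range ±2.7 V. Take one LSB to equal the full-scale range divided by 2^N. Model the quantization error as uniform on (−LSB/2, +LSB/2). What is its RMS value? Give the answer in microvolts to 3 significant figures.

Full-scale range = 2.7 V − (-2.7 V) = 5.4 V.
Step size = 5.4/131072 V = 41.199 µV.
RMS of a uniform error over width LSB is LSB/√12 = 11.9 µV.

11.9 µV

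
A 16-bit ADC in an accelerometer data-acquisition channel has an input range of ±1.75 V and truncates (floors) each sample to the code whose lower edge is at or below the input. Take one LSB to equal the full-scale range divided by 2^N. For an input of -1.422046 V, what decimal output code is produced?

6140

The full-scale span is 1.75 − (-1.75) = 3.5 V. LSB = 3.5 V / 2^16 ≈ 53.41 µV.
code = ⌊(V_in − V_min)/LSB⌋ = ⌊(V_in − V_min) × 2^16 / range⌋
     = ⌊(-1.422046 − (-1.75)) × 65536 / 3.5⌋ = ⌊0.327954 × 65536/3.5⌋
     = ⌊6140.798⌋ = 6140.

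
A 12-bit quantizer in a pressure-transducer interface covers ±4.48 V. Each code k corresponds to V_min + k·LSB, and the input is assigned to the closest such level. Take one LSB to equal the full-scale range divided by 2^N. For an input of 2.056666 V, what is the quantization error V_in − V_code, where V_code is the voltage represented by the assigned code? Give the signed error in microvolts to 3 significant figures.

+416 µV

The full-scale span is 4.48 − (-4.48) = 8.96 V. LSB = 8.96 V / 2^12 ≈ 2.188 mV.
(V_in − V_min)/LSB = (2.056666 − (-4.48)) × 4096/8.96 = 2988.1902 → nearest code k = 2988.
Reconstructed level: -4.48 + 2988 × 8.96/4096 V = 2.056250000 V.
V_in − V_code = 2.056666 − (2.056250000) = +416 µV.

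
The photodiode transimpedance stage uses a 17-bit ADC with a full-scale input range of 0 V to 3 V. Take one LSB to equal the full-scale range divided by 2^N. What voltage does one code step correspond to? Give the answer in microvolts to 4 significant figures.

Full-scale range = 3 V.
There are 2^17 = 131072 steps.
LSB = 3 V / 2^17 = 22.89 µV.

22.89 µV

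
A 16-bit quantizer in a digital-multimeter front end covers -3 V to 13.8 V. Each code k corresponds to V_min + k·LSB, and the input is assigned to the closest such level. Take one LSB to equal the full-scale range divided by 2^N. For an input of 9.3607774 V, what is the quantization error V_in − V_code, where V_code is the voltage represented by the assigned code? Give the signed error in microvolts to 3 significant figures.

Range = 13.8 − (-3) = 16.8 V. LSB = 16.8 V / 2^16 ≈ 256.3 µV.
(9.3607774 − (-3)) / LSB = 12.3607774 × 65536/16.8 = 48218.8040. Nearest integer: k = 48219.
V_code = V_min + k × range/2^16 = -3 + 48219 × 16.8/65536 = 9.3608276367 V.
e = 9.3607774 − (9.3608276367) = −50.2 µV.

−50.2 µV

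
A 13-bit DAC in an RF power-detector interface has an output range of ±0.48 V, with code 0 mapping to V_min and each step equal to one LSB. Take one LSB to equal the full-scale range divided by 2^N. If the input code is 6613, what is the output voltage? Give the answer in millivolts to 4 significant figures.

295.0 mV

Full-scale range = 0.48 V − (-0.48 V) = 0.96 V. LSB = 0.96 V / 2^13.
V_out = V_min + code × LSB = -0.48 V + 6613 × 0.96 V / 8192
      = -0.48 V + 0.774961 V = 0.294961 V.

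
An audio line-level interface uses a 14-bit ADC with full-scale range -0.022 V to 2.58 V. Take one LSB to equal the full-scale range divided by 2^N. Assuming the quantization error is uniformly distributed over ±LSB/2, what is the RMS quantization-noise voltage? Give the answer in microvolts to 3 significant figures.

Full-scale range = 2.58 V − (-0.022 V) = 2.602 V.
LSB = 2.602 V ÷ 2^14 = 2.602/16384 V = 158.81 µV.
For a uniform distribution on [−LSB/2, +LSB/2], V_rms = LSB/√12 = 158.81 µV/3.4641 = 45.8 µV.

45.8 µV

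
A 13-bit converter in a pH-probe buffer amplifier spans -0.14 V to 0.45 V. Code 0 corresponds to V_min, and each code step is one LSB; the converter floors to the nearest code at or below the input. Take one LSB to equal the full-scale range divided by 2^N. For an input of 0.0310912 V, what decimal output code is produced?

Full-scale range = 0.45 V − (-0.14 V) = 0.59 V. LSB = 0.59 V / 2^13 ≈ 72.02 µV.
V_in − V_min = 0.0310912 − (-0.14) = 0.1710912 V.
Divide by LSB: 0.1710912 × 8192/0.59 = 2375.5578.
Truncating gives code 2375.

2375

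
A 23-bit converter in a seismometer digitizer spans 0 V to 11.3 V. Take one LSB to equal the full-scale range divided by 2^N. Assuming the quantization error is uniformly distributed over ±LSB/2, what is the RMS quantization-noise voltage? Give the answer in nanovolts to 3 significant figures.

Span = 11.3 V.
LSB = 11.3 V / 2^23 = 1.3471 µV.
σ_q = LSB/√12 = 1.3471 µV/3.4641 = 389 nV.

389 nV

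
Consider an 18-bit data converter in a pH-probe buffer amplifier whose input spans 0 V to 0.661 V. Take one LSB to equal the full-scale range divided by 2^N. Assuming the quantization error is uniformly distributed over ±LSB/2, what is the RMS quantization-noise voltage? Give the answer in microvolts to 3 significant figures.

0.728 µV

V_FS = 0.661 V.
Step size = 0.661/262144 V = 2.5215 µV.
V_rms = LSB/√12 = 2.5215 µV / √12 = 0.728 µV.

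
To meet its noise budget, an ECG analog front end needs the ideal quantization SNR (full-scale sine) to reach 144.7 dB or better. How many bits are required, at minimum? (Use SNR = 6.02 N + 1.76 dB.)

Required N = ⌈(144.7 − 1.76)/6.02⌉ = ⌈23.744⌉ = 24.

24 bits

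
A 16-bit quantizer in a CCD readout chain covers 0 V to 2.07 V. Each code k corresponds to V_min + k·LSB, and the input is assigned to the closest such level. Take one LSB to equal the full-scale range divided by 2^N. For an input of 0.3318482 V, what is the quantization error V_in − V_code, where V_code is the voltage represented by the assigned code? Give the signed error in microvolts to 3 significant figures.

Range is 2.07 V. LSB = 2.07 V / 2^16 ≈ 31.59 µV.
(V_in − V_min)/LSB = (0.3318482 − (0)) × 65536/2.07 = 10506.2819 → nearest code k = 10506.
V_code = 0 + (10506/65536) × 2.07 = 0.33183929443 V.
Error = V_in − V_code = 0.3318482 − (0.33183929443) = +8.91 µV.

+8.91 µV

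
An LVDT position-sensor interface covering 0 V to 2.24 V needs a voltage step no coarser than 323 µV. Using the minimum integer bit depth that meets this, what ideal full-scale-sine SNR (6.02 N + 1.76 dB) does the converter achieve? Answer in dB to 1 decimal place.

80.0 dB

V_FS = 2.24 V.
Levels needed ≥ 2.24/323 µV = 6935. 2^13 = 8192 suffices, so N_min = 13.
Ideal SNR at N = 13: 6.02·13 + 1.76 = 80.0 dB.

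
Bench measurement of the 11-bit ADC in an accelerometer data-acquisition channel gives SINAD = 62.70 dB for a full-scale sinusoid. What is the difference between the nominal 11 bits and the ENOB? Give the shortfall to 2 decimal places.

Effective bits = (62.70 − 1.76)/6.02 = 10.1229.
11 − 10.1229 = 0.88 bits below nominal.

0.88 bits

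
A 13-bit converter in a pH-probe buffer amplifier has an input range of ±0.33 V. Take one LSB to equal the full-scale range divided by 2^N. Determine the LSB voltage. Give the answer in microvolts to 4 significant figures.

Range = 0.33 − (-0.33) = 0.66 V.
There are 2^13 = 8192 steps.
Step size = 0.66/8192 V = 80.57 µV.

80.57 µV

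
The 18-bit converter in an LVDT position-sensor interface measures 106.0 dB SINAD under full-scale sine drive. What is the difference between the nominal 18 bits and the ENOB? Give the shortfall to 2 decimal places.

ENOB = (SINAD − 1.76)/6.02 = (106.0 − 1.76)/6.02 = 17.3156 bits.
Shortfall = 18 − 17.3156 = 0.6844 bits.

0.68 bits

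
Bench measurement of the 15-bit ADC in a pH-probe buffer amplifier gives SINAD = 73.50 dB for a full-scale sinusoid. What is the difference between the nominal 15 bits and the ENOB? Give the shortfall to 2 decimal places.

ENOB = (SINAD − 1.76)/6.02 = (73.50 − 1.76)/6.02 = 11.9169 bits.
Shortfall = 15 − 11.9169 = 3.0831 bits.

3.08 bits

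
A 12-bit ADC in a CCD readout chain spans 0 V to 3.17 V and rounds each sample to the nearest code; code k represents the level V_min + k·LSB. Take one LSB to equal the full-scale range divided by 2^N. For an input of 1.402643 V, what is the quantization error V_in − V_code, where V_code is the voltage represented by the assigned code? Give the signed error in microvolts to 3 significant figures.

Span = 3.17 V. LSB = 3.17 V / 2^12 ≈ 0.7739 mV.
(V_in − V_min)/LSB = (1.402643 − (0)) × 4096/3.17 = 1812.3740 → nearest code k = 1812.
V_code = 0 + (1812/4096) × 3.17 = 1.402353516 V.
Error = V_in − V_code = 1.402643 − (1.402353516) = +289 µV.

+289 µV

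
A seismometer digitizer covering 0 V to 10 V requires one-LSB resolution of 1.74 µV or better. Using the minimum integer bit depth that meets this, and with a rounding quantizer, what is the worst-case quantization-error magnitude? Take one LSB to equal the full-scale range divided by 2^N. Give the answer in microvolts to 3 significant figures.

Full-scale range = 10 V.
10 V / 1.74 µV = 5.747e6. Since 2^22 = 4194304 and 2^23 = 8388608, N = 23.
Step size = 10/8388608 V = 1.1921 µV.
Max error for round-to-nearest is LSB/2 = 0.596 µV.

0.596 µV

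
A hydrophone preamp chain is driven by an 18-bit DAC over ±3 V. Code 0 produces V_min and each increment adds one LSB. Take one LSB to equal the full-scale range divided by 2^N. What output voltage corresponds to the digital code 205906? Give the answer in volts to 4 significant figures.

1.713 V

Span: 3 V − (-3 V) = 6 V. LSB = 6 V / 2^18.
V_out = V_min + code × LSB = -3 V + 205906 × 6 V / 262144
      = -3 + 4.71281 = 1.71281 V.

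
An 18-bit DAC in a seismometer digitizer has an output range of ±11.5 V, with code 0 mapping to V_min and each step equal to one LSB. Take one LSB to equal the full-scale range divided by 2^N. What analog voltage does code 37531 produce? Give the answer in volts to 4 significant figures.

Span: 11.5 V − (-11.5 V) = 23 V. LSB = 23 V / 2^18.
V_out = V_min + code × LSB = -11.5 V + 37531 × 23 V / 262144
      = -11.5 V + 3.29290 V = -8.20710 V.

-8.207 V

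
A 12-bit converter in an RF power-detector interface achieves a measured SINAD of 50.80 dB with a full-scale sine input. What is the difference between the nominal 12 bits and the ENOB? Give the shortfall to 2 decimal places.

3.85 bits

ENOB = (SINAD − 1.76)/6.02 = (50.80 − 1.76)/6.02 = 8.1462 bits.
Lost resolution: 12 − 8.1462 = 3.8538 bits.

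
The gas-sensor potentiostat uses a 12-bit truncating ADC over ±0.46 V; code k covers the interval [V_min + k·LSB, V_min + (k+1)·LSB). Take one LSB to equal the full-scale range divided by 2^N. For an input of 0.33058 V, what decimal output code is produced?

3519

Span: 0.46 V − (-0.46 V) = 0.92 V. LSB = 0.92 V / 2^12 ≈ 224.6 µV.
code = ⌊(V_in − V_min)/LSB⌋ = ⌊(V_in − V_min) × 2^12 / range⌋
     = ⌊(0.33058 − (-0.46)) × 4096 / 0.92⌋ = ⌊0.79058 × 4096/0.92⌋
     = ⌊3519.800⌋ = 3519.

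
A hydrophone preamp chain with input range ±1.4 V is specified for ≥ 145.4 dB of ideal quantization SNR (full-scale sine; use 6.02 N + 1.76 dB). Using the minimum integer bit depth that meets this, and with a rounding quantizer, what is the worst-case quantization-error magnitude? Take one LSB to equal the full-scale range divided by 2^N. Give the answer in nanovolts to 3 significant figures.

Range = 1.4 − (-1.4) = 2.8 V.
N ≥ (145.4 − 1.76)/6.02 = 23.860 → N_min = 24.
One LSB is 2.8 V / 16777216 = 166.89 nV.
Half an LSB is 83.4 nV.

83.4 nV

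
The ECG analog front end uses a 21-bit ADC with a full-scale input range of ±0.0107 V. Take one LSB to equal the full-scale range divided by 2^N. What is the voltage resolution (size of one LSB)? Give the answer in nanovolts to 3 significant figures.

The full-scale span is 0.0107 − (-0.0107) = 0.0214 V.
There are 2^21 = 2097152 steps.
One LSB is 0.0214 V / 2097152 = 10.2 nV.

10.2 nV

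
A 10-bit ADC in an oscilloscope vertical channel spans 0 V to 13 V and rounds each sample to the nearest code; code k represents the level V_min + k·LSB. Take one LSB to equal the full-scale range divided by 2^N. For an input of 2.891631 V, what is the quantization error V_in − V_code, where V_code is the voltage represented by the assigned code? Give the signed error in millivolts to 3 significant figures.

−2.90 mV

V_FS = 13 V. LSB = 13 V / 2^10 ≈ 12.70 mV.
(V_in − V_min)/LSB = (2.891631 − (0)) × 1024/13 = 227.7715 → nearest code k = 228.
V_code = V_min + k × range/2^10 = 0 + 228 × 13/1024 = 2.894531250 V.
Error = V_in − V_code = 2.891631 − (2.894531250) = −2.90 mV.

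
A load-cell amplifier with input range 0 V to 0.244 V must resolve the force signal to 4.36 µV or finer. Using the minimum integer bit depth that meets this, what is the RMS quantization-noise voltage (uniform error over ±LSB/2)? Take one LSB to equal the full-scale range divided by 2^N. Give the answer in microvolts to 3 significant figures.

Span = 0.244 V.
Levels needed ≥ 0.244/4.36 µV = 55960. 2^16 = 65536 suffices, so N_min = 16.
Step size = 0.244/65536 V = 3.7231 µV.
V_rms = LSB/√12 = 1.07 µV.

1.07 µV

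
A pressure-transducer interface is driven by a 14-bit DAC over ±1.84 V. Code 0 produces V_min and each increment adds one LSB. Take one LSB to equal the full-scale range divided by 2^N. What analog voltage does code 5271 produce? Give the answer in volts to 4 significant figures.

-0.6561 V

Range = 1.84 − (-1.84) = 3.68 V. LSB = 3.68 V / 2^14.
V_out = V_min + code × LSB = -1.84 V + 5271 × 3.68 V / 16384
      = -1.84 V + 1.18392 V = -0.656084 V.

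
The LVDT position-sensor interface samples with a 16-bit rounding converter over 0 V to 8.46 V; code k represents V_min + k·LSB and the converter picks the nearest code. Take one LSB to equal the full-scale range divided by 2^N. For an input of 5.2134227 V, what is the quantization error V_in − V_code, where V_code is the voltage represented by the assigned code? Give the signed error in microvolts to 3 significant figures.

V_FS = 8.46 V. LSB = 8.46 V / 2^16 ≈ 129.1 µV.
Position in LSBs: (5.2134227 − (0)) × 65536/8.46 = 40386.1549; rounding gives k = 40386.
V_code = V_min + k × range/2^16 = 0 + 40386 × 8.46/65536 = 5.2134027100 V.
e = 5.2134227 − (5.2134027100) = +20.0 µV.

+20.0 µV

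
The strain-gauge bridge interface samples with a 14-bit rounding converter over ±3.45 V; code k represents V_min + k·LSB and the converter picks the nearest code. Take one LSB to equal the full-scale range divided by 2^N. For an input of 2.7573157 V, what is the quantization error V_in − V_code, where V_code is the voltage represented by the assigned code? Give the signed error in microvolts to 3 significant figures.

+95.2 µV

Span: 3.45 V − (-3.45 V) = 6.9 V. LSB = 6.9 V / 2^14 ≈ 421.1 µV.
Position in LSBs: (2.7573157 − (-3.45)) × 16384/6.9 = 14739.2261; rounding gives k = 14739.
Reconstructed level: -3.45 + 14739 × 6.9/16384 V = 2.7572204590 V.
V_in − V_code = 2.7573157 − (2.7572204590) = +95.2 µV.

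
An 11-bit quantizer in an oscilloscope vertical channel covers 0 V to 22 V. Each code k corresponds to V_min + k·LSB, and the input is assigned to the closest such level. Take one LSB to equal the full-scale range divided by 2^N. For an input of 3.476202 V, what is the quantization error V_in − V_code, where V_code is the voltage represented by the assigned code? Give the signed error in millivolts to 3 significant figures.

Full-scale range = 22 V. LSB = 22 V / 2^11 ≈ 10.74 mV.
(V_in − V_min)/LSB = (3.476202 − (0)) × 2048/22 = 323.6028 → nearest code k = 324.
Reconstructed level: 0 + 324 × 22/2048 V = 3.480468750 V.
V_in − V_code = 3.476202 − (3.480468750) = −4.27 mV.

−4.27 mV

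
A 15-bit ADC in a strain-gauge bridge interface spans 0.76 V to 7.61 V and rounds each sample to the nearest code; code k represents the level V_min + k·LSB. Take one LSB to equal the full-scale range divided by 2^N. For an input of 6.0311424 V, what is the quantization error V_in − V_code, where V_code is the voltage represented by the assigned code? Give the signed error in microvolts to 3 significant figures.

Full-scale range = 7.61 V − (0.76 V) = 6.85 V. LSB = 6.85 V / 2^15 ≈ 209.0 µV.
(6.0311424 − (0.76)) / LSB = 5.2711424 × 32768/6.85 = 25215.2984. Nearest integer: k = 25215.
Reconstructed level: 0.76 + 25215 × 6.85/32768 V = 6.0310800171 V.
V_in − V_code = 6.0311424 − (6.0310800171) = +62.4 µV.

+62.4 µV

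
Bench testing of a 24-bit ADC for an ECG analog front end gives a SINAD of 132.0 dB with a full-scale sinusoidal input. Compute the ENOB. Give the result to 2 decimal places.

ENOB = (SINAD − 1.76) / 6.02 = (132.0 − 1.76) / 6.02 = 130.24 / 6.02 = 21.6346.

21.63 bits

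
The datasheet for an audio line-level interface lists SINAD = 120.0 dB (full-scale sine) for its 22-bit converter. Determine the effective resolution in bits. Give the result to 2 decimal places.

(120.0 − 1.76) / 6.02 = 118.24/6.02 = 19.6412 effective bits.

19.64 bits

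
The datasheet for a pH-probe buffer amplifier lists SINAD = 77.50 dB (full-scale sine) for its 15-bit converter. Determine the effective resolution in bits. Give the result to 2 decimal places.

12.58 bits

(77.50 − 1.76) / 6.02 = 75.74/6.02 = 12.5814 effective bits.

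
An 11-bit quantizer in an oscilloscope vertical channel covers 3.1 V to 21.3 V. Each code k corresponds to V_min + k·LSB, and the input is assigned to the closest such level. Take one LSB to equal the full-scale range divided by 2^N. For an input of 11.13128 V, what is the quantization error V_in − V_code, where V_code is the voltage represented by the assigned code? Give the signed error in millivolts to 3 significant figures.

−2.31 mV

Range = 21.3 − (3.1) = 18.2 V. LSB = 18.2 V / 2^11 ≈ 8.887 mV.
(V_in − V_min)/LSB = (11.13128 − (3.1)) × 2048/18.2 = 903.7396 → nearest code k = 904.
Reconstructed level: 3.1 + 904 × 18.2/2048 V = 11.13359375 V.
e = 11.13128 − (11.13359375) = −2.31 mV.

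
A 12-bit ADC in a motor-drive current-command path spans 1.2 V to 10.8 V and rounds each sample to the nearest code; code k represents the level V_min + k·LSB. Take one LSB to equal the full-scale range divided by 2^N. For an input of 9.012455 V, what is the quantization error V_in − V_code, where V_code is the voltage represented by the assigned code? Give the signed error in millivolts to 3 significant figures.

+0.736 mV

Range = 10.8 − (1.2) = 9.6 V. LSB = 9.6 V / 2^12 ≈ 2.344 mV.
Position in LSBs: (9.012455 − (1.2)) × 4096/9.6 = 3333.3141; rounding gives k = 3333.
V_code = 1.2 + (3333/4096) × 9.6 = 9.011718750 V.
V_in − V_code = 9.012455 − (9.011718750) = +0.736 mV.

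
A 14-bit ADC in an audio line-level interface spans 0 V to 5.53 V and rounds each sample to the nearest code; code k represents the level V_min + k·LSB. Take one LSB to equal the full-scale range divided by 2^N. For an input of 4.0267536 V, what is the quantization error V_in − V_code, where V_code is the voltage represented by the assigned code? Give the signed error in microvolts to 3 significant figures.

V_FS = 5.53 V. LSB = 5.53 V / 2^14 ≈ 337.5 µV.
(4.0267536 − (0)) / LSB = 4.0267536 × 16384/5.53 = 11930.2588. Nearest integer: k = 11930.
Reconstructed level: 0 + 11930 × 5.53/16384 V = 4.0266662598 V.
Error = V_in − V_code = 4.0267536 − (4.0266662598) = +87.3 µV.

+87.3 µV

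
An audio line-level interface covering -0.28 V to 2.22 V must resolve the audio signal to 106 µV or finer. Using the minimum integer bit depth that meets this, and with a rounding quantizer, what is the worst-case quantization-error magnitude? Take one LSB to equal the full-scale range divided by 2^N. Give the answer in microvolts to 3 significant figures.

38.1 µV

Full-scale range = 2.22 V − (-0.28 V) = 2.5 V.
Levels needed ≥ 2.5/106 µV = 23580. 2^15 = 32768 suffices, so N_min = 15.
LSB = 2.5 V / 2^15 = 76.294 µV.
Max error for round-to-nearest is LSB/2 = 38.1 µV.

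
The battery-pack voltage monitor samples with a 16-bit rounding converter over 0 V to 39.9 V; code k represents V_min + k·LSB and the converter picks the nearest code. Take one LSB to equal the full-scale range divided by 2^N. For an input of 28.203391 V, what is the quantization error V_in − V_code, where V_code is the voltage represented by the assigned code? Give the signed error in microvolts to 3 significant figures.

+150 µV

Full-scale range = 39.9 V. LSB = 39.9 V / 2^16 ≈ 0.6088 mV.
(V_in − V_min)/LSB = (28.203391 − (0)) × 65536/39.9 = 46324.2464 → nearest code k = 46324.
Reconstructed level: 0 + 46324 × 39.9/65536 V = 28.203240967 V.
Error = V_in − V_code = 28.203391 − (28.203240967) = +150 µV.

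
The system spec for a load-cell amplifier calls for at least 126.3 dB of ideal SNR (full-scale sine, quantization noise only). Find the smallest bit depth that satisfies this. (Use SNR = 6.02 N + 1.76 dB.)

21 bits

6.02 N + 1.76 ≥ 126.3 gives N ≥ 20.688, so the minimum integer is 21.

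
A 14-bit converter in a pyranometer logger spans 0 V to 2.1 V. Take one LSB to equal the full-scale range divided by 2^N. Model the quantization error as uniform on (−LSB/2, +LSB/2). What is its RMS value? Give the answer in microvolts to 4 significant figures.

37.00 µV

Range is 2.1 V.
LSB = 2.1 V ÷ 2^14 = 2.1/16384 V = 128.174 µV.
V_rms = LSB/√12 = 128.174 µV / √12 = 37.00 µV.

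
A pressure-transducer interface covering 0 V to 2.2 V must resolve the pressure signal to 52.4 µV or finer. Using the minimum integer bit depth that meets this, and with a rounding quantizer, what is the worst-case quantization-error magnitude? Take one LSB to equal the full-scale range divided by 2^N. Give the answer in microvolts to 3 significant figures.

Full-scale range = 2.2 V.
2.2 V / 52.4 µV = 41980. Since 2^15 = 32768 and 2^16 = 65536, N = 16.
LSB = 2.2 V / 2^16 = 33.569 µV.
Half an LSB is 16.8 µV.

16.8 µV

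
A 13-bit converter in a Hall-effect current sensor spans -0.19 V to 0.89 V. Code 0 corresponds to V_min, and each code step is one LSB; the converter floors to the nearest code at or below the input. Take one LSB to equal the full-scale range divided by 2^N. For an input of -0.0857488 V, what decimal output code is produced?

790

Span: 0.89 V − (-0.19 V) = 1.08 V. LSB = 1.08 V / 2^13 ≈ 131.8 µV.
(V_in − V_min) × 2^13/range = (-0.0857488 − (-0.19)) × 8192/1.08 = 790.765.
Floor → code = 790.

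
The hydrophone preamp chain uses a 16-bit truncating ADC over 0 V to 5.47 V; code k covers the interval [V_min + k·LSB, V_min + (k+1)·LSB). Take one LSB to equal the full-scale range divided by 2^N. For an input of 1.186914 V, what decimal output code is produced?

V_FS = 5.47 V. LSB = 5.47 V / 2^16 ≈ 83.47 µV.
V_in − V_min = 1.186914 − (0) = 1.186914 V.
Divide by LSB: 1.186914 × 65536/5.47 = 14220.4014.
Truncating gives code 14220.

14220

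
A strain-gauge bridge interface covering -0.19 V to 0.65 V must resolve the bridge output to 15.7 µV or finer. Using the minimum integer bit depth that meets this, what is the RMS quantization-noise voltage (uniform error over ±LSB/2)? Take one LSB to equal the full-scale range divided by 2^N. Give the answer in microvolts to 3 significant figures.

The full-scale span is 0.65 − (-0.19) = 0.84 V.
0.84 V / 15.7 µV = 53500. Since 2^15 = 32768 and 2^16 = 65536, N = 16.
One LSB is 0.84 V / 65536 = 12.817 µV.
RMS noise = LSB/√12 = 3.70 µV.

3.70 µV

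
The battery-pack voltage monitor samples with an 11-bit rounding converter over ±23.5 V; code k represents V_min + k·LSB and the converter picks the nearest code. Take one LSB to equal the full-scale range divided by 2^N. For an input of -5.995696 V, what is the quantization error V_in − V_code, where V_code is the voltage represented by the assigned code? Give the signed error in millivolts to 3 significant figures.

Range = 23.5 − (-23.5) = 47 V. LSB = 47 V / 2^11 ≈ 22.95 mV.
Position in LSBs: (-5.995696 − (-23.5)) × 2048/47 = 762.7407; rounding gives k = 763.
V_code = V_min + k × range/2^11 = -23.5 + 763 × 47/2048 = -5.989746094 V.
Error = V_in − V_code = -5.995696 − (-5.989746094) = −5.95 mV.

−5.95 mV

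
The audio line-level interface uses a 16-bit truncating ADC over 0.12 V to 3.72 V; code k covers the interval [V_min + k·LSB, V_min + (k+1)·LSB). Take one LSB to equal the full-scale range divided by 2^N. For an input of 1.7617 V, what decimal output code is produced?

29886

Range = 3.72 − (0.12) = 3.6 V. LSB = 3.6 V / 2^16 ≈ 54.93 µV.
V_in − V_min = 1.7617 − (0.12) = 1.6417 V.
Divide by LSB: 1.6417 × 65536/3.6 = 29886.2364.
Truncating gives code 29886.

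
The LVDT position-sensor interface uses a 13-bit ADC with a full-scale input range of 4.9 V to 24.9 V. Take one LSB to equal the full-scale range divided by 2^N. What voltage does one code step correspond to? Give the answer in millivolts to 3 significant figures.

2.44 mV

Span: 24.9 V − (4.9 V) = 20 V.
Number of codes = 2^13 = 8192.
LSB = 20 V / 2^13 = 2.44 mV.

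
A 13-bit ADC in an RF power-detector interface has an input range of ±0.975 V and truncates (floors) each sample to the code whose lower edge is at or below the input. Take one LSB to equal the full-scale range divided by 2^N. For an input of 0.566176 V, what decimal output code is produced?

6474

Full-scale range = 0.975 V − (-0.975 V) = 1.95 V. LSB = 1.95 V / 2^13 ≈ 238.0 µV.
V_in − V_min = 0.566176 − (-0.975) = 1.541176 V.
Divide by LSB: 1.541176 × 8192/1.95 = 6474.5199.
Truncating gives code 6474.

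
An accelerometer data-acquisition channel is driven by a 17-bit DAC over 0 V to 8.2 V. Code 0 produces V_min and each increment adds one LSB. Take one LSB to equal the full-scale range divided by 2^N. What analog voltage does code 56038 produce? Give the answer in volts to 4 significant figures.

Range is 8.2 V. LSB = 8.2 V / 2^17.
Output = V_min + (56038/131072) × range = 0 + 0.427536 × 8.2 V
      = 0 + 3.50580 = 3.50580 V.

3.506 V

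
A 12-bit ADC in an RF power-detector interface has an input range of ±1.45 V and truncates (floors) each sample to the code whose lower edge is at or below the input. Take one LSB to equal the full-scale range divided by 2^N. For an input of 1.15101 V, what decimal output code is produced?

3673

Span: 1.45 V − (-1.45 V) = 2.9 V. LSB = 2.9 V / 2^12 ≈ 0.7080 mV.
(V_in − V_min) × 2^12/range = (1.15101 − (-1.45)) × 4096/2.9 = 3673.702.
Floor → code = 3673.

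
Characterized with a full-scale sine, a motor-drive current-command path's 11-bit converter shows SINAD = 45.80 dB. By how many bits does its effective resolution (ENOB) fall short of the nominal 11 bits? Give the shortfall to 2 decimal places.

N_eff = (45.80 − 1.76)/6.02 = 7.3156 bits.
Shortfall = 11 − 7.3156 = 3.6844 bits.

3.68 bits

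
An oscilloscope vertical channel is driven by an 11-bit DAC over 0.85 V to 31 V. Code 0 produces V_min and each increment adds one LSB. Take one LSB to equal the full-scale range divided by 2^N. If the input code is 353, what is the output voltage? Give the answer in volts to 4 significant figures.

Range = 31 − (0.85) = 30.15 V. LSB = 30.15 V / 2^11.
V_out = 0.85 + 353 × (30.15/2048) V
      = 0.85 V + 5.19675 V = 6.04675 V.

6.047 V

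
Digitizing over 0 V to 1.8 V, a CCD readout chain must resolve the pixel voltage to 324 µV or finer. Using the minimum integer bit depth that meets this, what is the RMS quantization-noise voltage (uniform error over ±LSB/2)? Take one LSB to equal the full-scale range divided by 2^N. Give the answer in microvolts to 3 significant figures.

63.4 µV

Span = 1.8 V.
1.8 V / 324 µV = 5556. Since 2^12 = 4096 and 2^13 = 8192, N = 13.
Step size = 1.8/8192 V = 219.73 µV.
σ_q = LSB/√12 = 219.73 µV/3.4641 = 63.4 µV.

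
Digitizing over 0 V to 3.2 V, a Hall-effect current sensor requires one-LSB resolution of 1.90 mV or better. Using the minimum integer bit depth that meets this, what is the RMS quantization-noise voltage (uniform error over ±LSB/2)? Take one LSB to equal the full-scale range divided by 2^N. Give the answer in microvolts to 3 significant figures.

451 µV

Span = 3.2 V.
Need 2^N ≥ 3.2 V / 1.90 mV = 1684 → N_min = 11.
LSB = 3.2 V ÷ 2^11 = 3.2/2048 V = 1.5625 mV.
V_rms = LSB/√12 = 451 µV.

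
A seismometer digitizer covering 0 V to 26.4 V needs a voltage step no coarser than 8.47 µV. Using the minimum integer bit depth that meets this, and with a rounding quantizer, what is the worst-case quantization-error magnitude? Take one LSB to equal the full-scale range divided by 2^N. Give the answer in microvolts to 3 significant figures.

3.15 µV

Range is 26.4 V.
Required number of levels: 26.4/8.47 µV = 3.1169e6; smallest N with 2^N ≥ that is 22.
One LSB is 26.4 V / 4194304 = 6.2943 µV.
Max error for round-to-nearest is LSB/2 = 3.15 µV.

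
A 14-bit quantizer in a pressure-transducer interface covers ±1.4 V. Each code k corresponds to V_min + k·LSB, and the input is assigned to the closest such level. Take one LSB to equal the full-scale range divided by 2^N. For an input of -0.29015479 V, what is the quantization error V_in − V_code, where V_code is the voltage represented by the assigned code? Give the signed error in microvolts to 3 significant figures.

The full-scale span is 1.4 − (-1.4) = 2.8 V. LSB = 2.8 V / 2^14 ≈ 170.9 µV.
Position in LSBs: (-0.29015479 − (-1.4)) × 16384/2.8 = 6494.1800; rounding gives k = 6494.
Reconstructed level: -1.4 + 6494 × 2.8/16384 V = -0.29018554688 V.
V_in − V_code = -0.29015479 − (-0.29018554688) = +30.8 µV.

+30.8 µV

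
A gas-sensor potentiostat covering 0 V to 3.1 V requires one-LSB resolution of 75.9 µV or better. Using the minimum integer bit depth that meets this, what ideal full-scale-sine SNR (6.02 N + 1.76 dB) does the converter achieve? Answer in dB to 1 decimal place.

98.1 dB

Span = 3.1 V.
Required number of levels: 3.1/75.9 µV = 40843; smallest N with 2^N ≥ that is 16.
6.02(16) + 1.76 = 98.08 dB.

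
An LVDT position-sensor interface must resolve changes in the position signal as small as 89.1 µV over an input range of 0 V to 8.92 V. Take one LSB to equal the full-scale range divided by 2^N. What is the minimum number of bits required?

17 bits

Full-scale range = 8.92 V.
Required number of levels: 8.92/89.1 µV = 100110; smallest N with 2^N ≥ that is 17.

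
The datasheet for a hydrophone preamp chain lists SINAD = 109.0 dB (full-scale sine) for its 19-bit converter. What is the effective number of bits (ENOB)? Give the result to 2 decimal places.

(109.0 − 1.76) / 6.02 = 107.24/6.02 = 17.8140 effective bits.

17.81 bits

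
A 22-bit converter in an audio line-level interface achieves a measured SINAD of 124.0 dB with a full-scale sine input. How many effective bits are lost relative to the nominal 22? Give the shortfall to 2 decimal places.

1.69 bits

Effective bits = (124.0 − 1.76)/6.02 = 20.3056.
Shortfall = 22 − 20.3056 = 1.6944 bits.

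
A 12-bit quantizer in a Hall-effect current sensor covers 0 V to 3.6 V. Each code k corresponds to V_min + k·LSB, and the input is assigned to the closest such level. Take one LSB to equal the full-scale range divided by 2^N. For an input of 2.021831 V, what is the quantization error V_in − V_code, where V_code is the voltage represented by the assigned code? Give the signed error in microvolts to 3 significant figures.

Range is 3.6 V. LSB = 3.6 V / 2^12 ≈ 0.8789 mV.
(V_in − V_min)/LSB = (2.021831 − (0)) × 4096/3.6 = 2300.3944 → nearest code k = 2300.
V_code = V_min + k × range/2^12 = 0 + 2300 × 3.6/4096 = 2.021484375 V.
V_in − V_code = 2.021831 − (2.021484375) = +347 µV.

+347 µV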